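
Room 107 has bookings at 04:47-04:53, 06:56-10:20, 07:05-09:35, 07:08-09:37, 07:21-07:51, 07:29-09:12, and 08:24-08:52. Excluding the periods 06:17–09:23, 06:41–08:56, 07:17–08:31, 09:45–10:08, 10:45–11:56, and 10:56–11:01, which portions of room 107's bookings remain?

A, merged: 04:47–04:53, 06:56–10:20.
B, merged: 06:17–09:23, 09:45–10:08, 10:45–11:56.
04:47–04:53: nothing removed.
06:56–10:20 \ B = 09:23–09:45, 10:08–10:20.

04:47–04:53, 09:23–09:45, 10:08–10:20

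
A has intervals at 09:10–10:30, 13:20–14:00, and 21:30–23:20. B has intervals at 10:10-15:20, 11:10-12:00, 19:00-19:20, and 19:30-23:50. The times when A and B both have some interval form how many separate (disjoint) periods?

3

Merge the second list: 10:10–15:20, 19:00–19:20, 19:30–23:50.
A ∩ B = 10:10–10:30, 13:20–14:00, 21:30–23:20.
That is 3 disjoint pieces.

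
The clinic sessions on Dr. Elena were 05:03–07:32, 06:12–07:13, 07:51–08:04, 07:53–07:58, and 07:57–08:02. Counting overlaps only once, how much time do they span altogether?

2 h 42 min

Merged: 05:03-07:32, 07:51-08:04.
Lengths: 2 h 29 min + 13 min = 2 h 42 min.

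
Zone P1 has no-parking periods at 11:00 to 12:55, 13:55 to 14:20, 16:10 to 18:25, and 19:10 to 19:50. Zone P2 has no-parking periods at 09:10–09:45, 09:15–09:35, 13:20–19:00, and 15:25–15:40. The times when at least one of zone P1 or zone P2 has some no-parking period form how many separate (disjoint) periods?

Second set merges to 09:10–09:45, 13:20–19:00.
A ∪ B = 09:10–09:45, 11:00–12:55, 13:20–19:00, 19:10–19:50.
That is 4 disjoint pieces.

4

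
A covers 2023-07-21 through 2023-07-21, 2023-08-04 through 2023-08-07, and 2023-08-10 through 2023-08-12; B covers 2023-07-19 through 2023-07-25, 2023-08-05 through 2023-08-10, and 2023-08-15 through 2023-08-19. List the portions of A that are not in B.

2023-07-21 through 2023-07-21: fully covered by B → removed.
2023-08-04 through 2023-08-07 minus B → 2023-08-04 through 2023-08-04.
2023-08-10 through 2023-08-12 minus B → 2023-08-11 through 2023-08-12.

2023-08-04 through 2023-08-04, 2023-08-11 through 2023-08-12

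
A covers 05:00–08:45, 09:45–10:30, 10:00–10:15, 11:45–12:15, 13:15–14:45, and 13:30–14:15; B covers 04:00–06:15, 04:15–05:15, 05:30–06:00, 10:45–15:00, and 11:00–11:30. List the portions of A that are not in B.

06:15–08:45, 09:45–10:30

First set merges to 05:00–08:45, 09:45–10:30, 11:45–12:15, 13:15–14:45.
Second set merges to 04:00–06:15, 10:45–15:00.
05:00–08:45 minus B → 06:15–08:45.
09:45–10:30: no B overlap → unchanged.
11:45–12:15: fully covered by B → removed.
13:15–14:45: fully covered by B → removed.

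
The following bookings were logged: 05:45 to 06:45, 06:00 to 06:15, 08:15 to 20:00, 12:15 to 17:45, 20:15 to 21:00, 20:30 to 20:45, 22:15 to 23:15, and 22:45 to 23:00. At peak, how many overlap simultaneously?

Walk the sorted start/end points keeping a running depth.
The depth first hits 2 at 06:00.

2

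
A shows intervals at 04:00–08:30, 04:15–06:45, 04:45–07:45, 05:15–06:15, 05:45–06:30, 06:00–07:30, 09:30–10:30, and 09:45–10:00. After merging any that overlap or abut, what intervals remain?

04:00-08:30, 09:30-10:30

04:15-06:45 overlaps/touches 04:00-08:30 → extend to 04:00-08:30.
04:45-07:45 overlaps/touches 04:00-08:30 → extend to 04:00-08:30.
05:15-06:15 overlaps/touches 04:00-08:30 → extend to 04:00-08:30.
05:45-06:30 overlaps/touches 04:00-08:30 → extend to 04:00-08:30.
06:00-07:30 overlaps/touches 04:00-08:30 → extend to 04:00-08:30.
09:30-10:30 is disjoint → start new block.
09:45-10:00 overlaps/touches 09:30-10:30 → extend to 09:30-10:30.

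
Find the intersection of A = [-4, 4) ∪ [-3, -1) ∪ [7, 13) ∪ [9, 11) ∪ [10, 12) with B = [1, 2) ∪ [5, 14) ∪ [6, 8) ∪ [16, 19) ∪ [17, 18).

A, merged: [-4, 4), [7, 13).
B, merged: [1, 2), [5, 14), [16, 19).
[-4, 4) meets the second set on [1, 2).
[7, 13) meets the second set on [7, 13).

[1, 2) ∪ [7, 13)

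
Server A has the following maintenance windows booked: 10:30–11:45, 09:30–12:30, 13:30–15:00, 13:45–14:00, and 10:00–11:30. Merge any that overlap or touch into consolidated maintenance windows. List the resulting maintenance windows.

Sort by start: 09:30–12:30, 10:00–11:30, 10:30–11:45, 13:30–15:00, 13:45–14:00.
10:00–11:30 overlaps/touches 09:30–12:30 → extend to 09:30–12:30.
10:30–11:45 overlaps/touches 09:30–12:30 → extend to 09:30–12:30.
13:30–15:00 is disjoint → start new block.
13:45–14:00 overlaps/touches 13:30–15:00 → extend to 13:30–15:00.

09:30–12:30, 13:30–15:00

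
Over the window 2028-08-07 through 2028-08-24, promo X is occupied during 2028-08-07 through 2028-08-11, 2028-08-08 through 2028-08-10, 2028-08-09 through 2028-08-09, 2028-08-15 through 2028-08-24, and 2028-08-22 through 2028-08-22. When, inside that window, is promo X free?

Covered (merged): 2028-08-07 through 2028-08-11, 2028-08-15 through 2028-08-24.
Complement within 2028-08-07 through 2028-08-24: 2028-08-12 through 2028-08-14.

2028-08-12 through 2028-08-14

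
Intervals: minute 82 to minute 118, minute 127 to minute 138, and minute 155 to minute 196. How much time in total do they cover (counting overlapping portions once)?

Merged: minute 82 to minute 118, minute 127 to minute 138, minute 155 to minute 196.
Lengths: 36 minutes + 11 minutes + 41 minutes = 88 minutes.

88 minutes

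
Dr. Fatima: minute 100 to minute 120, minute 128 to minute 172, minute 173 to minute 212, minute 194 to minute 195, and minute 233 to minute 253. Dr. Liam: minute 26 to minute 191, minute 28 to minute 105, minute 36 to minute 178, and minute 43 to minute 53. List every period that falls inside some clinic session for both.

minute 100 to minute 120, minute 128 to minute 172, minute 173 to minute 191

First set merges to minute 100 to minute 120, minute 128 to minute 172, minute 173 to minute 212, minute 233 to minute 253.
Second set merges to minute 26 to minute 191.
minute 100 to minute 120 meets the second set on minute 100 to minute 120.
minute 128 to minute 172 meets the second set on minute 128 to minute 172.
minute 173 to minute 212 meets the second set on minute 173 to minute 191.
minute 233 to minute 253: no overlap with the second set.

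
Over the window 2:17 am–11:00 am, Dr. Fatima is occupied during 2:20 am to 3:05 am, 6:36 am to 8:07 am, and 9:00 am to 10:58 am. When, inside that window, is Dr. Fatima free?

After merging, the occupied span is 2:20 am–3:05 am, 6:36 am–8:07 am, 9:00 am–10:58 am.
Uncovered inside 2:17 am–11:00 am: 2:17 am–2:20 am, 3:05 am–6:36 am, 8:07 am–9:00 am, 10:58 am–11:00 am.

2:17 am–2:20 am, 3:05 am–6:36 am, 8:07 am–9:00 am, 10:58 am–11:00 am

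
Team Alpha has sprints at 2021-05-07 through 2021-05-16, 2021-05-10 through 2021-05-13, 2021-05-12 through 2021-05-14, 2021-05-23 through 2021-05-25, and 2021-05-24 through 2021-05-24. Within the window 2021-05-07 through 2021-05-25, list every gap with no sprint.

2021-05-17 through 2021-05-22

Covered (merged): 2021-05-07 through 2021-05-16, 2021-05-23 through 2021-05-25.
Complement within 2021-05-07 through 2021-05-25: 2021-05-17 through 2021-05-22.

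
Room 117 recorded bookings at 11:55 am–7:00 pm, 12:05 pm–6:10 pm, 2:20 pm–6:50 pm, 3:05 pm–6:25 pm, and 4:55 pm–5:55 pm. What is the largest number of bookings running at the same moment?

5

Walk the sorted start/end points keeping a running depth.
The depth first hits 5 at 4:55 pm.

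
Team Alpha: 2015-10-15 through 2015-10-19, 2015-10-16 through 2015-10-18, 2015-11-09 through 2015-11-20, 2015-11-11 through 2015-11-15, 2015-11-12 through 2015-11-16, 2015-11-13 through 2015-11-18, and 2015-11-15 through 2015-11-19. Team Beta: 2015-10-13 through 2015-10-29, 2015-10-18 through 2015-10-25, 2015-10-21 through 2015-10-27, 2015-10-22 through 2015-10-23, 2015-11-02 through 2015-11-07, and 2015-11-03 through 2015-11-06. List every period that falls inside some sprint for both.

First set merges to 2015-10-15 through 2015-10-19, 2015-11-09 through 2015-11-20.
Second set merges to 2015-10-13 through 2015-10-29, 2015-11-02 through 2015-11-07.
2015-10-15 through 2015-10-19 meets the second set on 2015-10-15 through 2015-10-19.
2015-11-09 through 2015-11-20: no overlap with the second set.

2015-10-15 through 2015-10-19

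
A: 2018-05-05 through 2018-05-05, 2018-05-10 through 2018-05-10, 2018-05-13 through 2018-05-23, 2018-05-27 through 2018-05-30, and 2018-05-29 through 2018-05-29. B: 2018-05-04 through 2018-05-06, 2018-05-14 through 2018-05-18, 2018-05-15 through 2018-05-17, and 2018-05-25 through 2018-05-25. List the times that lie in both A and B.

First set merges to 2018-05-05 through 2018-05-05, 2018-05-10 through 2018-05-10, 2018-05-13 through 2018-05-23, 2018-05-27 through 2018-05-30.
Second set merges to 2018-05-04 through 2018-05-06, 2018-05-14 through 2018-05-18, 2018-05-25 through 2018-05-25.
2018-05-05 through 2018-05-05 meets the second set on 2018-05-05 through 2018-05-05.
2018-05-10 through 2018-05-10: no overlap with the second set.
2018-05-13 through 2018-05-23 meets the second set on 2018-05-14 through 2018-05-18.
2018-05-27 through 2018-05-30: no overlap with the second set.

2018-05-05 through 2018-05-05, 2018-05-14 through 2018-05-18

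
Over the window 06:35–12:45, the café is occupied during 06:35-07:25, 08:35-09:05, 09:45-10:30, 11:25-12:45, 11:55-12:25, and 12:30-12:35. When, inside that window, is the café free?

After merging, the occupied span is 06:35–07:25, 08:35–09:05, 09:45–10:30, 11:25–12:45.
Gaps within 06:35–12:45: 07:25–08:35, 09:05–09:45, 10:30–11:25.

07:25–08:35, 09:05–09:45, 10:30–11:25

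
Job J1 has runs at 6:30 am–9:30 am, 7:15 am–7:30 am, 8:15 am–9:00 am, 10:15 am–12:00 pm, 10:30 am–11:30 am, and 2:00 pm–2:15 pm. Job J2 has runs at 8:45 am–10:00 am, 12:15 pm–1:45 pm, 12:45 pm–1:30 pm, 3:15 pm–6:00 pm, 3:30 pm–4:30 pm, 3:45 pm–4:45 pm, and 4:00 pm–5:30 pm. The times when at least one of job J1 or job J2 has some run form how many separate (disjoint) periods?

Merge the first list: 6:30 am–9:30 am, 10:15 am–12:00 pm, 2:00 pm–2:15 pm.
Merge the second list: 8:45 am–10:00 am, 12:15 pm–1:45 pm, 3:15 pm–6:00 pm.
A ∪ B = 6:30 am–10:00 am, 10:15 am–12:00 pm, 12:15 pm–1:45 pm, 2:00 pm–2:15 pm, 3:15 pm–6:00 pm.
That is 5 disjoint pieces.

5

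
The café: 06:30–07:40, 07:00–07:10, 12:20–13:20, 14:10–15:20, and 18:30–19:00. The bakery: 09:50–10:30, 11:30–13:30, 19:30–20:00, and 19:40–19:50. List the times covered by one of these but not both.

Merge the first list: 06:30–07:40, 12:20–13:20, 14:10–15:20, 18:30–19:00.
Merge the second list: 09:50–10:30, 11:30–13:30, 19:30–20:00.
Only in the first: 06:30–07:40, 14:10–15:20, 18:30–19:00.
Only in the second: 09:50–10:30, 11:30–12:20, 13:20–13:30, 19:30–20:00.
Together these are the periods covered by exactly one.

06:30–07:40, 09:50–10:30, 11:30–12:20, 13:20–13:30, 14:10–15:20, 18:30–19:00, 19:30–20:00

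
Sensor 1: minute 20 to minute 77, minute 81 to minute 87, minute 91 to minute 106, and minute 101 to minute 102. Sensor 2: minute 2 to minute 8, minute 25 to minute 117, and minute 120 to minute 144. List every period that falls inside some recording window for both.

First set merges to minute 20 to minute 77, minute 81 to minute 87, minute 91 to minute 106.
minute 20 to minute 77 ∩ B → minute 25 to minute 77.
minute 81 to minute 87 ∩ B → minute 81 to minute 87.
minute 91 to minute 106 ∩ B → minute 91 to minute 106.

minute 25 to minute 77, minute 81 to minute 87, minute 91 to minute 106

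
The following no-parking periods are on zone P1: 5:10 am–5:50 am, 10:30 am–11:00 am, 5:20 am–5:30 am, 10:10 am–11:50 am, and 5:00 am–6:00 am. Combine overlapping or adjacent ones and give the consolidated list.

Sort by start: 5:00 am–6:00 am, 5:10 am–5:50 am, 5:20 am–5:30 am, 10:10 am–11:50 am, 10:30 am–11:00 am.
5:10 am–5:50 am overlaps/touches 5:00 am–6:00 am → extend to 5:00 am–6:00 am.
5:20 am–5:30 am overlaps/touches 5:00 am–6:00 am → extend to 5:00 am–6:00 am.
10:10 am–11:50 am is disjoint → start new block.
10:30 am–11:00 am overlaps/touches 10:10 am–11:50 am → extend to 10:10 am–11:50 am.

5:00 am–6:00 am, 10:10 am–11:50 am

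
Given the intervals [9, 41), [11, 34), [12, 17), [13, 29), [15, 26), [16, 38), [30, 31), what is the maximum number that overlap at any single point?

Walk the sorted start/end points keeping a running depth.
The depth first hits 6 at 16.

6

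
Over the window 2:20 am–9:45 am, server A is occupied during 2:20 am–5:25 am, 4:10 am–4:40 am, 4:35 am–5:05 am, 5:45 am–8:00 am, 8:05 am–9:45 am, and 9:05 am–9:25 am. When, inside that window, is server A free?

5:25 am–5:45 am, 8:00 am–8:05 am

After merging, the occupied span is 2:20 am–5:25 am, 5:45 am–8:00 am, 8:05 am–9:45 am.
Complement within 2:20 am–9:45 am: 5:25 am–5:45 am, 8:00 am–8:05 am.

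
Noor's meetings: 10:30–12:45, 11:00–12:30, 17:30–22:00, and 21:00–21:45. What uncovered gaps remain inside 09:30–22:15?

09:30–10:30, 12:45–17:30, 22:00–22:15

Covered (merged): 10:30–12:45, 17:30–22:00.
Complement within 09:30–22:15: 09:30–10:30, 12:45–17:30, 22:00–22:15.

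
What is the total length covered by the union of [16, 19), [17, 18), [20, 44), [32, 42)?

27

Merged: [16, 19), [20, 44).
Lengths: 3 + 24 = 27.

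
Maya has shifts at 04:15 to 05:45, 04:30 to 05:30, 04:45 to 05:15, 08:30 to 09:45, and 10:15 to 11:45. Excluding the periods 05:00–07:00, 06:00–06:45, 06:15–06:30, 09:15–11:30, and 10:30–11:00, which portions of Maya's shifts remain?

First set merges to 04:15–05:45, 08:30–09:45, 10:15–11:45.
Second set merges to 05:00–07:00, 09:15–11:30.
04:15–05:45 minus B → 04:15–05:00.
08:30–09:45 minus B → 08:30–09:15.
10:15–11:45 minus B → 11:30–11:45.

04:15–05:00, 08:30–09:15, 11:30–11:45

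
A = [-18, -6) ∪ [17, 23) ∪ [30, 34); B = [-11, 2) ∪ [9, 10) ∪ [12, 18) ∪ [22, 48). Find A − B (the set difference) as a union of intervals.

[-18, -6) \ B = [-18, -11).
[17, 23) \ B = [18, 22).
[30, 34): entirely removed.

[-18, -11) ∪ [18, 22)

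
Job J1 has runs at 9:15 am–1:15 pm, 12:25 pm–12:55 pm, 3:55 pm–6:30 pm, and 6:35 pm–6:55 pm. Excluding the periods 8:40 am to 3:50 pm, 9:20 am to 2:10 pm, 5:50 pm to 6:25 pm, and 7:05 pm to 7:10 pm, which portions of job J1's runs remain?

3:55 pm-5:50 pm, 6:25 pm-6:30 pm, 6:35 pm-6:55 pm

First set merges to 9:15 am-1:15 pm, 3:55 pm-6:30 pm, 6:35 pm-6:55 pm.
Second set merges to 8:40 am-3:50 pm, 5:50 pm-6:25 pm, 7:05 pm-7:10 pm.
9:15 am-1:15 pm: fully covered by B → removed.
3:55 pm-6:30 pm minus B → 3:55 pm-5:50 pm, 6:25 pm-6:30 pm.
6:35 pm-6:55 pm: no B overlap → unchanged.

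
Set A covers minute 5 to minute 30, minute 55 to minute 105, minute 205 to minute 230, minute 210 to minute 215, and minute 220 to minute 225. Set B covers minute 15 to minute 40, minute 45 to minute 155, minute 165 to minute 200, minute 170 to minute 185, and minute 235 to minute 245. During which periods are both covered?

A, merged: minute 5 to minute 30, minute 55 to minute 105, minute 205 to minute 230.
B, merged: minute 15 to minute 40, minute 45 to minute 155, minute 165 to minute 200, minute 235 to minute 245.
minute 5 to minute 30 meets the second set on minute 15 to minute 30.
minute 55 to minute 105 meets the second set on minute 55 to minute 105.
minute 205 to minute 230: no overlap with the second set.

minute 15 to minute 30, minute 55 to minute 105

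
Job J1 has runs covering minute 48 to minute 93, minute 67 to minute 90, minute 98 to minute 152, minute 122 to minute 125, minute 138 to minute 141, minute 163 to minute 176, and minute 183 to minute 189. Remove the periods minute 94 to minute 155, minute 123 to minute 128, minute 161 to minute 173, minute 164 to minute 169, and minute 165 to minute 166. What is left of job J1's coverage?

A, merged: minute 48 to minute 93, minute 98 to minute 152, minute 163 to minute 176, minute 183 to minute 189.
B, merged: minute 94 to minute 155, minute 161 to minute 173.
minute 48 to minute 93: no B overlap → unchanged.
minute 98 to minute 152: fully covered by B → removed.
minute 163 to minute 176 minus B → minute 173 to minute 176.
minute 183 to minute 189: no B overlap → unchanged.

minute 48 to minute 93, minute 173 to minute 176, minute 183 to minute 189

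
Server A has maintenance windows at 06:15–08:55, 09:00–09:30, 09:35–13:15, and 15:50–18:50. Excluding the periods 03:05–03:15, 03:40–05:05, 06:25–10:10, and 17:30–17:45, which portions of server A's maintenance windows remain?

06:15–08:55 \ B = 06:15–06:25.
09:00–09:30: entirely removed.
09:35–13:15 \ B = 10:10–13:15.
15:50–18:50 \ B = 15:50–17:30, 17:45–18:50.

06:15–06:25, 10:10–13:15, 15:50–17:30, 17:45–18:50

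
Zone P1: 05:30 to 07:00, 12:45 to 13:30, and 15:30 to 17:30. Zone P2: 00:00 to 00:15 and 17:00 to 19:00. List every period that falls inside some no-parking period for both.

05:30–07:00: no overlap with the second set.
12:45–13:30: no overlap with the second set.
15:30–17:30 meets the second set on 17:00–17:30.

17:00–17:30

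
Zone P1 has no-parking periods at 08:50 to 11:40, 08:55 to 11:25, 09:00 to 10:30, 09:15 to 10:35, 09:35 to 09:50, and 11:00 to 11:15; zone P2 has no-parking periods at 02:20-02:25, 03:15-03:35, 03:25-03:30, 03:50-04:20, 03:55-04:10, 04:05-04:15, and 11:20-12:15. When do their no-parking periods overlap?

11:20-11:40

Merge the first list: 08:50-11:40.
Merge the second list: 02:20-02:25, 03:15-03:35, 03:50-04:20, 11:20-12:15.
08:50-11:40 overlaps B on 11:20-11:40.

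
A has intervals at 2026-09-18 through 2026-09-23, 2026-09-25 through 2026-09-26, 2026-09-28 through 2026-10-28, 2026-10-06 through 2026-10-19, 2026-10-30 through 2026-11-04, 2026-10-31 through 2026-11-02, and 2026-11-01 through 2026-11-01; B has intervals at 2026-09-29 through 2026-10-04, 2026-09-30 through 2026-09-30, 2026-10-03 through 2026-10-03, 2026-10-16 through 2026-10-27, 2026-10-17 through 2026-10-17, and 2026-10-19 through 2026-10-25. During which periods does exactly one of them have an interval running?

A, merged: 2026-09-18 through 2026-09-23, 2026-09-25 through 2026-09-26, 2026-09-28 through 2026-10-28, 2026-10-30 through 2026-11-04.
B, merged: 2026-09-29 through 2026-10-04, 2026-10-16 through 2026-10-27.
Only in the first: 2026-09-18 through 2026-09-23, 2026-09-25 through 2026-09-26, 2026-09-28 through 2026-09-28, 2026-10-05 through 2026-10-15, 2026-10-28 through 2026-10-28, 2026-10-30 through 2026-11-04.
Only in the second: none.
Together these are the periods covered by exactly one.

2026-09-18 through 2026-09-23, 2026-09-25 through 2026-09-26, 2026-09-28 through 2026-09-28, 2026-10-05 through 2026-10-15, 2026-10-28 through 2026-10-28, 2026-10-30 through 2026-11-04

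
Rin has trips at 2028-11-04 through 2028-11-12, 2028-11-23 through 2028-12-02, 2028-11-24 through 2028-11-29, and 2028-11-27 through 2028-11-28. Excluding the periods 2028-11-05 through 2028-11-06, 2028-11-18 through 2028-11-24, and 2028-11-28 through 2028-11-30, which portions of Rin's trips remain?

2028-11-04 through 2028-11-04, 2028-11-07 through 2028-11-12, 2028-11-25 through 2028-11-27, 2028-12-01 through 2028-12-02

Merge the first list: 2028-11-04 through 2028-11-12, 2028-11-23 through 2028-12-02.
2028-11-04 through 2028-11-12 minus B → 2028-11-04 through 2028-11-04, 2028-11-07 through 2028-11-12.
2028-11-23 through 2028-12-02 minus B → 2028-11-25 through 2028-11-27, 2028-12-01 through 2028-12-02.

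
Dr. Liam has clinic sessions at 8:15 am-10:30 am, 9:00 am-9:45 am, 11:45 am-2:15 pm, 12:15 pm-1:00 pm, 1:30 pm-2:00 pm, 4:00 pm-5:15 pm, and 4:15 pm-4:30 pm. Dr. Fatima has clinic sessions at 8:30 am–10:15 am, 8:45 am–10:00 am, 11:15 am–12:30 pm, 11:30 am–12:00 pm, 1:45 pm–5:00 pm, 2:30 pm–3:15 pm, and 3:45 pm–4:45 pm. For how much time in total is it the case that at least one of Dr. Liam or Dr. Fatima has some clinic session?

8 h 15 min

Merge the first list: 8:15 am–10:30 am, 11:45 am–2:15 pm, 4:00 pm–5:15 pm.
Merge the second list: 8:30 am–10:15 am, 11:15 am–12:30 pm, 1:45 pm–5:00 pm.
A ∪ B = 8:15 am–10:30 am, 11:15 am–5:15 pm.
Total: 2 h 15 min + 6 h = 8 h 15 min.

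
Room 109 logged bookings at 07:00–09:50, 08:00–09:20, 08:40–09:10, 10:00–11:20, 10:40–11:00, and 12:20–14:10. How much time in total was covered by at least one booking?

6 h

Merged: 07:00–09:50, 10:00–11:20, 12:20–14:10.
Lengths: 2 h 50 min + 1 h 20 min + 1 h 50 min = 6 h.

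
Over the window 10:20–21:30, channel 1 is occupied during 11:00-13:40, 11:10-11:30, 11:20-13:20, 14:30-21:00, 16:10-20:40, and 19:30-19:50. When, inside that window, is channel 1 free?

The merged coverage is 11:00–13:40, 14:30–21:00.
Gaps within 10:20–21:30: 10:20–11:00, 13:40–14:30, 21:00–21:30.

10:20–11:00, 13:40–14:30, 21:00–21:30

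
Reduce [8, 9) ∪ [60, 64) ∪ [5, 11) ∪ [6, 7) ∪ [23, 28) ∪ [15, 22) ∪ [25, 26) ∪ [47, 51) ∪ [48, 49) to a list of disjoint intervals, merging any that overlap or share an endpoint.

[5, 11) ∪ [15, 22) ∪ [23, 28) ∪ [47, 51) ∪ [60, 64)

Sort by start: [5, 11), [6, 7), [8, 9), [15, 22), [23, 28), [25, 26), [47, 51), [48, 49), [60, 64).
[6, 7) overlaps/touches [5, 11) → extend to [5, 11).
[8, 9) overlaps/touches [5, 11) → extend to [5, 11).
[15, 22) is disjoint → start new block.
[23, 28) is disjoint → start new block.
[25, 26) overlaps/touches [23, 28) → extend to [23, 28).
[47, 51) is disjoint → start new block.
[48, 49) overlaps/touches [47, 51) → extend to [47, 51).
[60, 64) is disjoint → start new block.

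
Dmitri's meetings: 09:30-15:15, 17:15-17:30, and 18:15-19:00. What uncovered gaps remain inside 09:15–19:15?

09:15-09:30, 15:15-17:15, 17:30-18:15, 19:00-19:15

After merging, the occupied span is 09:30-15:15, 17:15-17:30, 18:15-19:00.
Uncovered inside 09:15-19:15: 09:15-09:30, 15:15-17:15, 17:30-18:15, 19:00-19:15.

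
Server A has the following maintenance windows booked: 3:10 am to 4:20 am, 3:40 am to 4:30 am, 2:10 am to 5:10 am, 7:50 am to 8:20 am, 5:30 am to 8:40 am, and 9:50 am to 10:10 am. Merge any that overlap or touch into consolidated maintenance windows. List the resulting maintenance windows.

Sort by start: 2:10 am-5:10 am, 3:10 am-4:20 am, 3:40 am-4:30 am, 5:30 am-8:40 am, 7:50 am-8:20 am, 9:50 am-10:10 am.
3:10 am-4:20 am overlaps/touches 2:10 am-5:10 am → extend to 2:10 am-5:10 am.
3:40 am-4:30 am overlaps/touches 2:10 am-5:10 am → extend to 2:10 am-5:10 am.
5:30 am-8:40 am is disjoint → start new block.
7:50 am-8:20 am overlaps/touches 5:30 am-8:40 am → extend to 5:30 am-8:40 am.
9:50 am-10:10 am is disjoint → start new block.

2:10 am-5:10 am, 5:30 am-8:40 am, 9:50 am-10:10 am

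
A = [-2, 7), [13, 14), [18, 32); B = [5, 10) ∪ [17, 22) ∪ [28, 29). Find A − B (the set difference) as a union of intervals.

[-2, 5) ∪ [13, 14) ∪ [22, 28) ∪ [29, 32)

[-2, 7) with B removed leaves [-2, 5).
[13, 14) is untouched.
[18, 32) with B removed leaves [22, 28), [29, 32).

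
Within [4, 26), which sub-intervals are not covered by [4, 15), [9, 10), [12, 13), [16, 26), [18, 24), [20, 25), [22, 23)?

[15, 16)

The merged coverage is [4, 15), [16, 26).
Uncovered inside [4, 26): [15, 16).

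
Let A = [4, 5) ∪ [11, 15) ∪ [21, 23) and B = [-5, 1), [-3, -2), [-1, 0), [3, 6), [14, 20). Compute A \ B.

[11, 14) ∪ [21, 23)

B, merged: [-5, 1), [3, 6), [14, 20).
[4, 5): entirely removed.
[11, 15) \ B = [11, 14).
[21, 23): nothing removed.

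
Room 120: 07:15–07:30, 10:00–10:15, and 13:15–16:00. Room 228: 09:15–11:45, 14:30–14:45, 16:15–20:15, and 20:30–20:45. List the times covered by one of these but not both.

07:15–07:30, 09:15–10:00, 10:15–11:45, 13:15–14:30, 14:45–16:00, 16:15–20:15, 20:30–20:45

A but not B: 07:15–07:30, 13:15–14:30, 14:45–16:00.
B but not A: 09:15–10:00, 10:15–11:45, 16:15–20:15, 20:30–20:45.
Combining gives A △ B.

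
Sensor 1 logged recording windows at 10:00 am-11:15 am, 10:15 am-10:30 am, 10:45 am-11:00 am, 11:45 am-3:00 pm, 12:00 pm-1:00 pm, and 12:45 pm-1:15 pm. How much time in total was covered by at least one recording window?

Merged: 10:00 am–11:15 am, 11:45 am–3:00 pm.
Lengths: 1 h 15 min + 3 h 15 min = 4 h 30 min.

4 h 30 min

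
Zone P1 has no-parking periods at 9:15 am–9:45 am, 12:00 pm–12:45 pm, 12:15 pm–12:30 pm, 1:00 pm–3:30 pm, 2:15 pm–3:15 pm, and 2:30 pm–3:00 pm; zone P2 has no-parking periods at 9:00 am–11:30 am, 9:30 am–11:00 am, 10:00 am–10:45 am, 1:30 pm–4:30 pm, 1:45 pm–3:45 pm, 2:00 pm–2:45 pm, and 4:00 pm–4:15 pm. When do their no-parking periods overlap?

9:15 am–9:45 am, 1:30 pm–3:30 pm

A, merged: 9:15 am–9:45 am, 12:00 pm–12:45 pm, 1:00 pm–3:30 pm.
B, merged: 9:00 am–11:30 am, 1:30 pm–4:30 pm.
9:15 am–9:45 am meets the second set on 9:15 am–9:45 am.
12:00 pm–12:45 pm: no overlap with the second set.
1:00 pm–3:30 pm meets the second set on 1:30 pm–3:30 pm.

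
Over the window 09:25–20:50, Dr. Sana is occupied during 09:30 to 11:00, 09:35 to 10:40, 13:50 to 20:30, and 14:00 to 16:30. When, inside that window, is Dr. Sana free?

The merged coverage is 09:30-11:00, 13:50-20:30.
Uncovered inside 09:25-20:50: 09:25-09:30, 11:00-13:50, 20:30-20:50.

09:25-09:30, 11:00-13:50, 20:30-20:50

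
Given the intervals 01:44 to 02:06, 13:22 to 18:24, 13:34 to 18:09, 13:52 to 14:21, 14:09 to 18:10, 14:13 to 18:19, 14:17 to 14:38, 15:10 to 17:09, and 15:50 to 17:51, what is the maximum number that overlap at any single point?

Sweep endpoints in order; track running count of active intervals.
Peak of 6 reached at 14:17.

6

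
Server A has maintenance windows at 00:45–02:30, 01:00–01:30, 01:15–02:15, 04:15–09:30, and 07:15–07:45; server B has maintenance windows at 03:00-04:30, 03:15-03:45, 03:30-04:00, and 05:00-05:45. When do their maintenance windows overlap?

Merge the first list: 00:45–02:30, 04:15–09:30.
Merge the second list: 03:00–04:30, 05:00–05:45.
00:45–02:30: no overlap with the second set.
04:15–09:30 meets the second set on 04:15–04:30, 05:00–05:45.

04:15–04:30, 05:00–05:45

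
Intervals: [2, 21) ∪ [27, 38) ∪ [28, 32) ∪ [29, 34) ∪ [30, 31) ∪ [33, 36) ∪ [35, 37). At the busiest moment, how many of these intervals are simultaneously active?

4

Sweep endpoints in order; track running count of active intervals.
Peak of 4 reached at 30.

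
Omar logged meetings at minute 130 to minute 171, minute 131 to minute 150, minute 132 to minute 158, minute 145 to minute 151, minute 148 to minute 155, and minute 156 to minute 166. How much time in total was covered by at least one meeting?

Merged: minute 130 to minute 171.
Length: 41 minutes.

41 minutes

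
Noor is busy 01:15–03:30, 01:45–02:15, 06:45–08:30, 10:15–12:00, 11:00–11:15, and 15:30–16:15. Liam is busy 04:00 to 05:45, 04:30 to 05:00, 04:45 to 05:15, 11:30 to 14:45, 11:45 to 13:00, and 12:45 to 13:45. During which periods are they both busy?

A, merged: 01:15–03:30, 06:45–08:30, 10:15–12:00, 15:30–16:15.
B, merged: 04:00–05:45, 11:30–14:45.
01:15–03:30: no overlap with the second set.
06:45–08:30: no overlap with the second set.
10:15–12:00 meets the second set on 11:30–12:00.
15:30–16:15: no overlap with the second set.

11:30–12:00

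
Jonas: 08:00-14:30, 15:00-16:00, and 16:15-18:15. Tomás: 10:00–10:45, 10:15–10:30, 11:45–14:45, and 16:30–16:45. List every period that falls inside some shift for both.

10:00-10:45, 11:45-14:30, 16:30-16:45

Second set merges to 10:00-10:45, 11:45-14:45, 16:30-16:45.
08:00-14:30 ∩ B → 10:00-10:45, 11:45-14:30.
15:00-16:00 meets no B interval.
16:15-18:15 ∩ B → 16:30-16:45.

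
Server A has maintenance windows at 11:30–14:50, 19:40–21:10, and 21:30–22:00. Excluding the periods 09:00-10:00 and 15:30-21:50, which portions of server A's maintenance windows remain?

11:30–14:50 is untouched.
19:40–21:10 lies entirely inside B → drops out.
21:30–22:00 with B removed leaves 21:50–22:00.

11:30–14:50, 21:50–22:00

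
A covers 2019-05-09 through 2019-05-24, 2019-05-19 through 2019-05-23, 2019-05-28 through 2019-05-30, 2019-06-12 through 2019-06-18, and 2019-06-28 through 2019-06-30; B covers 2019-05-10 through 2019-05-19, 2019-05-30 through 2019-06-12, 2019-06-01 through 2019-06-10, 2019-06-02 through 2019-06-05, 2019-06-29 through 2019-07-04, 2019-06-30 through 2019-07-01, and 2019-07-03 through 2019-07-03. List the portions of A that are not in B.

First set merges to 2019-05-09 through 2019-05-24, 2019-05-28 through 2019-05-30, 2019-06-12 through 2019-06-18, 2019-06-28 through 2019-06-30.
Second set merges to 2019-05-10 through 2019-05-19, 2019-05-30 through 2019-06-12, 2019-06-29 through 2019-07-04.
2019-05-09 through 2019-05-24 minus B → 2019-05-09 through 2019-05-09, 2019-05-20 through 2019-05-24.
2019-05-28 through 2019-05-30 minus B → 2019-05-28 through 2019-05-29.
2019-06-12 through 2019-06-18 minus B → 2019-06-13 through 2019-06-18.
2019-06-28 through 2019-06-30 minus B → 2019-06-28 through 2019-06-28.

2019-05-09 through 2019-05-09, 2019-05-20 through 2019-05-24, 2019-05-28 through 2019-05-29, 2019-06-13 through 2019-06-18, 2019-06-28 through 2019-06-28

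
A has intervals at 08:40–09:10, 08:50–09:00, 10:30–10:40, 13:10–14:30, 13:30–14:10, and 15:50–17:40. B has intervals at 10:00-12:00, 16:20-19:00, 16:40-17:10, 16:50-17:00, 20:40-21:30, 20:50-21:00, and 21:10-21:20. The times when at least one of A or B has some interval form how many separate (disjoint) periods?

5

First set merges to 08:40–09:10, 10:30–10:40, 13:10–14:30, 15:50–17:40.
Second set merges to 10:00–12:00, 16:20–19:00, 20:40–21:30.
A ∪ B = 08:40–09:10, 10:00–12:00, 13:10–14:30, 15:50–19:00, 20:40–21:30.
That is 5 disjoint pieces.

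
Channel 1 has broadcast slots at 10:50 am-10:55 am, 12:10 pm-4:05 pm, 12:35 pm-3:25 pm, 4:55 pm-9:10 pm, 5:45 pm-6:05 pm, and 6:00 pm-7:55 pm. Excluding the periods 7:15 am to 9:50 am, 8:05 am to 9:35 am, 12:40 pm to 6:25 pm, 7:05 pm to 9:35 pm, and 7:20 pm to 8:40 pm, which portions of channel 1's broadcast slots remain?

Merge the first list: 10:50 am-10:55 am, 12:10 pm-4:05 pm, 4:55 pm-9:10 pm.
Merge the second list: 7:15 am-9:50 am, 12:40 pm-6:25 pm, 7:05 pm-9:35 pm.
10:50 am-10:55 am: nothing removed.
12:10 pm-4:05 pm \ B = 12:10 pm-12:40 pm.
4:55 pm-9:10 pm \ B = 6:25 pm-7:05 pm.

10:50 am-10:55 am, 12:10 pm-12:40 pm, 6:25 pm-7:05 pm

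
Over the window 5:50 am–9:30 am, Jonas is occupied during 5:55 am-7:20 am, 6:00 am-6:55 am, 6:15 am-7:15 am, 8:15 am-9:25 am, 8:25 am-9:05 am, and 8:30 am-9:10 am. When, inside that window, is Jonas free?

Covered (merged): 5:55 am-7:20 am, 8:15 am-9:25 am.
Uncovered inside 5:50 am-9:30 am: 5:50 am-5:55 am, 7:20 am-8:15 am, 9:25 am-9:30 am.

5:50 am-5:55 am, 7:20 am-8:15 am, 9:25 am-9:30 am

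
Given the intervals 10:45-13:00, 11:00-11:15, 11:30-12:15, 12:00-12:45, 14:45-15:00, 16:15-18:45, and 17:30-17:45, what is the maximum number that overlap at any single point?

Sweep endpoints in order; track running count of active intervals.
Peak of 3 reached at 12:00.

3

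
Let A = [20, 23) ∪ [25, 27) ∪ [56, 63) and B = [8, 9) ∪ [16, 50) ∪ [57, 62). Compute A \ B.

[56, 57) ∪ [62, 63)

[20, 23): entirely removed.
[25, 27): entirely removed.
[56, 63) \ B = [56, 57), [62, 63).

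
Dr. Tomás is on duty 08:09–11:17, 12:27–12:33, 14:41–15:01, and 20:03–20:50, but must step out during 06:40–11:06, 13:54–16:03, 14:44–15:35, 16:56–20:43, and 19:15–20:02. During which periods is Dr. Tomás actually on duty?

B, merged: 06:40-11:06, 13:54-16:03, 16:56-20:43.
08:09-11:17 minus B → 11:06-11:17.
12:27-12:33: no B overlap → unchanged.
14:41-15:01: fully covered by B → removed.
20:03-20:50 minus B → 20:43-20:50.

11:06-11:17, 12:27-12:33, 20:43-20:50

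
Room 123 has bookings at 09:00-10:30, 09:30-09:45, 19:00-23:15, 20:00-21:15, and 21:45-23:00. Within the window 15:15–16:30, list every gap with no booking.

The merged coverage is 09:00-10:30, 19:00-23:15.
Complement within 15:15-16:30: 15:15-16:30.

15:15-16:30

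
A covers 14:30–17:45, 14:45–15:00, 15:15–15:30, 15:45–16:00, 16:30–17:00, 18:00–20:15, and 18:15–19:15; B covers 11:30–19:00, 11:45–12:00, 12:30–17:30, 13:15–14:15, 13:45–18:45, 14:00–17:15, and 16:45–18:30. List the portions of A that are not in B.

19:00–20:15

First set merges to 14:30–17:45, 18:00–20:15.
Second set merges to 11:30–19:00.
14:30–17:45 lies entirely inside B → drops out.
18:00–20:15 with B removed leaves 19:00–20:15.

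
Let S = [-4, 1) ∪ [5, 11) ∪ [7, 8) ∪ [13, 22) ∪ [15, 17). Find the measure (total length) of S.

20

Merged: [-4, 1), [5, 11), [13, 22).
Lengths: 5 + 6 + 9 = 20.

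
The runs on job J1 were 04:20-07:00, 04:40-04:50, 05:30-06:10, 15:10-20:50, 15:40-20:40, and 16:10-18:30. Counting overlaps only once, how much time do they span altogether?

8 h 20 min

Merged: 04:20–07:00, 15:10–20:50.
Lengths: 2 h 40 min + 5 h 40 min = 8 h 20 min.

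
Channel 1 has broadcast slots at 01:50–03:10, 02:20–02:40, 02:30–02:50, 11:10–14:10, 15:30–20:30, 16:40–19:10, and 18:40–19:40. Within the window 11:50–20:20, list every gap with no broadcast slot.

The merged coverage is 01:50–03:10, 11:10–14:10, 15:30–20:30.
Gaps within 11:50–20:20: 14:10–15:30.

14:10–15:30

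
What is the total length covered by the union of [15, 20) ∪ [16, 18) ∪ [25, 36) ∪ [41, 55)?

30

Merged: [15, 20), [25, 36), [41, 55).
Lengths: 5 + 11 + 14 = 30.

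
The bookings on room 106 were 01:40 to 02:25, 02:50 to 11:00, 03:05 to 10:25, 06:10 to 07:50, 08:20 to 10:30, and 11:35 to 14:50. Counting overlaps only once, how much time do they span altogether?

Merged: 01:40-02:25, 02:50-11:00, 11:35-14:50.
Lengths: 45 min + 8 h 10 min + 3 h 15 min = 12 h 10 min.

12 h 10 min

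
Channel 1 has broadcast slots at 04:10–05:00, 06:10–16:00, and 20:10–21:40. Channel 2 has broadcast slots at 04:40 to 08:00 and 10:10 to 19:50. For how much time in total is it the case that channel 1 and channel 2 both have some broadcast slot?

A ∩ B = 04:40–05:00, 06:10–08:00, 10:10–16:00.
Total: 20 min + 1 h 50 min + 5 h 50 min = 8 h.

8 h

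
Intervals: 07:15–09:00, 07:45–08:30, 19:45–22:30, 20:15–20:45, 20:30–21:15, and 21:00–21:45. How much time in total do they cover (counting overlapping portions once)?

4 h 30 min

Merged: 07:15–09:00, 19:45–22:30.
Lengths: 1 h 45 min + 2 h 45 min = 4 h 30 min.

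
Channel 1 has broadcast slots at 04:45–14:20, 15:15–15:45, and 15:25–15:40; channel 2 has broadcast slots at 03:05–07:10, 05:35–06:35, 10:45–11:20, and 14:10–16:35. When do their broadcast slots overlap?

04:45-07:10, 10:45-11:20, 14:10-14:20, 15:15-15:45

A, merged: 04:45-14:20, 15:15-15:45.
B, merged: 03:05-07:10, 10:45-11:20, 14:10-16:35.
04:45-14:20 meets the second set on 04:45-07:10, 10:45-11:20, 14:10-14:20.
15:15-15:45 meets the second set on 15:15-15:45.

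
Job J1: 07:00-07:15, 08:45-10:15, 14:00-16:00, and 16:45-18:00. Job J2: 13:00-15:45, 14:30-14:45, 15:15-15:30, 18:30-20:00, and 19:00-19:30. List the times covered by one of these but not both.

Second set merges to 13:00–15:45, 18:30–20:00.
A \ B = 07:00–07:15, 08:45–10:15, 15:45–16:00, 16:45–18:00.
B \ A = 13:00–14:00, 18:30–20:00.
Union of the two gives the symmetric difference.

07:00–07:15, 08:45–10:15, 13:00–14:00, 15:45–16:00, 16:45–18:00, 18:30–20:00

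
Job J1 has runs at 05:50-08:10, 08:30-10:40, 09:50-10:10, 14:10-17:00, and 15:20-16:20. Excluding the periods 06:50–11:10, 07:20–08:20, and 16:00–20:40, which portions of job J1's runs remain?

05:50-06:50, 14:10-16:00

A, merged: 05:50-08:10, 08:30-10:40, 14:10-17:00.
B, merged: 06:50-11:10, 16:00-20:40.
05:50-08:10 with B removed leaves 05:50-06:50.
08:30-10:40 lies entirely inside B → drops out.
14:10-17:00 with B removed leaves 14:10-16:00.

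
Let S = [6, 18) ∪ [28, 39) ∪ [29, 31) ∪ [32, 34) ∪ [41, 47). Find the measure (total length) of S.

29

Merged: [6, 18), [28, 39), [41, 47).
Lengths: 12 + 11 + 6 = 29.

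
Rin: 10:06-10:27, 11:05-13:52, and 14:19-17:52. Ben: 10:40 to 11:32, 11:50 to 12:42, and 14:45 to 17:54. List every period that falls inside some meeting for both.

10:06-10:27: no overlap with the second set.
11:05-13:52 meets the second set on 11:05-11:32, 11:50-12:42.
14:19-17:52 meets the second set on 14:45-17:52.

11:05-11:32, 11:50-12:42, 14:45-17:52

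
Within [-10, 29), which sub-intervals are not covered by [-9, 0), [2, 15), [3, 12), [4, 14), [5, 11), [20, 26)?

The merged coverage is [-9, 0), [2, 15), [20, 26).
Gaps within [-10, 29): [-10, -9), [0, 2), [15, 20), [26, 29).

[-10, -9) ∪ [0, 2) ∪ [15, 20) ∪ [26, 29)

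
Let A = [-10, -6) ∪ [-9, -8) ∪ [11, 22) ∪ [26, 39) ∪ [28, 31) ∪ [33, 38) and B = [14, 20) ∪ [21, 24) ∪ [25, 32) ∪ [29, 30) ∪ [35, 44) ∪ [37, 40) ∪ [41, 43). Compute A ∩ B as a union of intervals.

A, merged: [-10, -6), [11, 22), [26, 39).
B, merged: [14, 20), [21, 24), [25, 32), [35, 44).
[-10, -6) falls entirely outside B.
[11, 22) overlaps B on [14, 20), [21, 22).
[26, 39) overlaps B on [26, 32), [35, 39).

[14, 20) ∪ [21, 22) ∪ [26, 32) ∪ [35, 39)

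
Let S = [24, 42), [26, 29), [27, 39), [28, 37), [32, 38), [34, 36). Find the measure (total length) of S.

Merged: [24, 42).
Length: 18.

18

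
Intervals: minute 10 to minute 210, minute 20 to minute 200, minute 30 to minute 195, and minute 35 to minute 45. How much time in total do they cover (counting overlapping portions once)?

Merged: minute 10 to minute 210.
Length: 200 minutes.

200 minutes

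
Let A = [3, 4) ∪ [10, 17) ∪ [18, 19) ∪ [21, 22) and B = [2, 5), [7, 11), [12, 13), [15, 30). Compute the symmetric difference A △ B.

[2, 3) ∪ [4, 5) ∪ [7, 10) ∪ [11, 12) ∪ [13, 15) ∪ [17, 18) ∪ [19, 21) ∪ [22, 30)

A \ B = [11, 12), [13, 15).
B \ A = [2, 3), [4, 5), [7, 10), [17, 18), [19, 21), [22, 30).
Union of the two gives the symmetric difference.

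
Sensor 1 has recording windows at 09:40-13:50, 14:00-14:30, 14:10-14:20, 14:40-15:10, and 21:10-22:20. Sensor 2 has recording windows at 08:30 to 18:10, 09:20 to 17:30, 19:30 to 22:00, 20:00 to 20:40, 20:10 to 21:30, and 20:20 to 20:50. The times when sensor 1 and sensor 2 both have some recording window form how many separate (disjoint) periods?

A, merged: 09:40–13:50, 14:00–14:30, 14:40–15:10, 21:10–22:20.
B, merged: 08:30–18:10, 19:30–22:00.
A ∩ B = 09:40–13:50, 14:00–14:30, 14:40–15:10, 21:10–22:00.
That is 4 disjoint pieces.

4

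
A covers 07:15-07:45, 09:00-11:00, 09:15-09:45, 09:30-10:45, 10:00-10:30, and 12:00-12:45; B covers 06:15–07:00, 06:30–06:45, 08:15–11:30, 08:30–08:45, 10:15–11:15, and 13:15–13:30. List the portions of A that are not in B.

07:15–07:45, 12:00–12:45

A, merged: 07:15–07:45, 09:00–11:00, 12:00–12:45.
B, merged: 06:15–07:00, 08:15–11:30, 13:15–13:30.
07:15–07:45: no B overlap → unchanged.
09:00–11:00: fully covered by B → removed.
12:00–12:45: no B overlap → unchanged.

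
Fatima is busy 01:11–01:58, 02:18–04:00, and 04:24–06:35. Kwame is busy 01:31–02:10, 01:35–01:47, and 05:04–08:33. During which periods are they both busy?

Merge the second list: 01:31–02:10, 05:04–08:33.
01:11–01:58 meets the second set on 01:31–01:58.
02:18–04:00: no overlap with the second set.
04:24–06:35 meets the second set on 05:04–06:35.

01:31–01:58, 05:04–06:35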